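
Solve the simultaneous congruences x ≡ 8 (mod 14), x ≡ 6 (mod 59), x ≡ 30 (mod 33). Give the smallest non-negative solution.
The moduli 14, 59, 33 are pairwise coprime, so by the CRT there is a unique solution mod 14·59·33 = 27258.
Solve by successive substitution. Start with x ≡ 8 (mod 14).
  Combine with x ≡ 6 (mod 59): write x = 8 + 14·t and require 8 + 14·t ≡ 6 (mod 59), i.e. 14·t ≡ 6 − 8 ≡ 57 (mod 59). Since 14^(−1) ≡ 38 (mod 59), t ≡ 38·57 ≡ 42 (mod 59). So x ≡ 8 + 14·42 = 596 (mod 826).
  Combine with x ≡ 30 (mod 33): write x = 596 + 826·t and require 596 + 826·t ≡ 30 (mod 33), i.e. 826·t ≡ 30 − 596 ≡ 28 (mod 33). Since 826^(−1) ≡ 1 (mod 33) (826 ≡ 1 (mod 33)), t ≡ 1·28 ≡ 28 (mod 33). So x ≡ 596 + 826·28 = 23724 (mod 27258).
Unique solution in [0, 27258): x = 23724.

Final answer: x ≡ 23724 (mod 27258); the representative in [0, 27258) is 23724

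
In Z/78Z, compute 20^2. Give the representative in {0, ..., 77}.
10

Use repeated squaring. Binary(2) = 10. Walk through the bits of the exponent 2 left-to-right: at each bit after the leading one, square the running value, then multiply by 20 if the bit is 1 (always reducing mod 78):
  bit 1 = 1 (leading): start with 20.
  bit 2 = 0: square 20^2 = 400 ≡ 10 (mod 78).
Final value: 20^2 ≡ 10 (mod 78).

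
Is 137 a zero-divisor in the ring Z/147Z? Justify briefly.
gcd(137, 147) = 1, so 137 is a unit in Z/147Z (it has a multiplicative inverse). A unit cannot be a zero-divisor: if 137·b ≡ 0 then multiplying both sides by 137^(−1) gives b ≡ 0. So 137 is not a zero-divisor.

Final answer: NO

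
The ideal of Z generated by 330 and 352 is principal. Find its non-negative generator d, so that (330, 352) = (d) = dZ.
(330, 352) = (22); d = 22

In the PID Z, (a, b) is generated by gcd(a, b). Compute gcd(352, 330) with the extended Euclidean algorithm, tracking rows (r, s, t) with s·352 + t·330 = r:
  row A: (352, 1, 0)   [1·352 + 0·330 = 352]
  row B: (330, 0, 1)   [0·352 + 1·330 = 330]
  352 = 1·330 + 22   → row C = row A − 1·row B = (22, 1, −1)   [check: 1·352 − 1·330 = 22]
  330 = 15·22 + 0   → remainder 0, stop. gcd = 22 (last nonzero row C).
So gcd(330, 352) = 22, with Bézout identity 1·352 − 1·330 = 22. Containment (⊇): the Bézout identity exhibits 22 as an element of (330, 352), giving (22) ⊆ (330, 352). Containment (⊆): since 22 | 330 and 22 | 352 (330 = 22·15, 352 = 22·16), every Z-linear combination of 330 and 352 is divisible by 22, so (330, 352) ⊆ (22). Therefore (330, 352) = (22), d = 22.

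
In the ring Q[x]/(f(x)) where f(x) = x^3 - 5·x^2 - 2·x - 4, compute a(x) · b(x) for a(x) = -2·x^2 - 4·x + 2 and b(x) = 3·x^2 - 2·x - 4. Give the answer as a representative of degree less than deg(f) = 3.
First multiply in Q[x] without reducing: a · b = -6·x^4 - 8·x^3 + 22·x^2 + 12·x - 8. Now divide by f(x) = x^3 - 5·x^2 - 2·x - 4, eliminating the leading term at each step:
  leading term -6·x^4: subtract (-6·x)·f(x) = -6·x^4 + 30·x^3 + 12·x^2 + 24·x, leaving -38·x^3 + 10·x^2 - 12·x - 8
  leading term -38·x^3: subtract (-38)·f(x) = -38·x^3 + 190·x^2 + 76·x + 152, leaving -180·x^2 - 88·x - 160
The degree is now < 3, so this is the remainder. Hence a · b ≡ -180·x^2 - 88·x - 160 in Q[x]/(f).

Final answer: a · b ≡ -180·x^2 - 88·x - 160 (mod f(x))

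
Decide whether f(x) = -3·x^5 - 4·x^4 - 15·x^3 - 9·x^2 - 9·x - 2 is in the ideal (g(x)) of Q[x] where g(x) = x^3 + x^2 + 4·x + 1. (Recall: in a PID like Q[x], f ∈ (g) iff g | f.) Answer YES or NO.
YES

In Q[x] the ideal (g) consists of all multiples of g, so f ∈ (g) iff g | f, i.e. iff the remainder of f on division by g is 0. Divide f by g (g is monic, so eliminate the leading term of the running remainder at each step):
  leading term -3·x^5: subtract (-3·x^2)·g(x) = -3·x^5 - 3·x^4 - 12·x^3 - 3·x^2, leaving -x^4 - 3·x^3 - 6·x^2 - 9·x - 2
  leading term -x^4: subtract (-x)·g(x) = -x^4 - x^3 - 4·x^2 - x, leaving -2·x^3 - 2·x^2 - 8·x - 2
  leading term -2·x^3: subtract (-2)·g(x) = -2·x^3 - 2·x^2 - 8·x - 2, leaving 0
The remainder is 0, so f(x) = g(x) · h(x) with h(x) = -3·x^2 - x - 2. Hence g | f, i.e. f ∈ (g).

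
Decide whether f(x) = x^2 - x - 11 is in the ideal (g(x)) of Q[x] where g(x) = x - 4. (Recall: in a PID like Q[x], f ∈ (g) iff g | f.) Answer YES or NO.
In Q[x] the ideal (g) consists of all multiples of g, so f ∈ (g) iff g | f, i.e. iff the remainder of f on division by g is 0. Divide f by g (g is monic, so eliminate the leading term of the running remainder at each step):
  leading term x^2: subtract (x)·g(x) = x^2 - 4·x, leaving 3·x - 11
  leading term 3·x: subtract (3)·g(x) = 3·x - 12, leaving 1
The remainder r(x) = 1 ≠ 0 (and deg r < deg g), so g ∤ f, i.e. f ∉ (g).

Final answer: NO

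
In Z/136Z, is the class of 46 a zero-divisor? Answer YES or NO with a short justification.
gcd(46, 136) = 2 > 1, so 46 is not a unit in Z/136Z. In Z/nZ every nonzero non-unit is a zero-divisor: explicitly, take b = 136/gcd = 68 ≠ 0 (mod 136); then 46·68 = 3128 = 23·136, i.e. 46·68 ≡ 0 (mod 136). So 46 is a zero-divisor.

Final answer: YES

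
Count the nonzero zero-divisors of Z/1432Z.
In Z/1432Z each nonzero element is either a unit (gcd with 1432 is 1) or a zero-divisor (gcd > 1). The number of units is φ(1432): factorise 1432 = 2^3 · 179, so φ(1432) = (2^3 − 2^2) · (179 − 1) = 4 · 178 = 712. The nonzero elements number 1432 − 1 = 1431. Hence the nonzero zero-divisors number 1431 − 712 = 719.

Final answer: Z/1432Z has 719 nonzero zero-divisors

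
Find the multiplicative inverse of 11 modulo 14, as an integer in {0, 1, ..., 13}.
11^(−1) ≡ 9 (mod 14)

Apply the extended Euclidean algorithm to (14, 11), tracking rows (r, s, t) with s·14 + t·11 = r. Each division r_prev = q·r_cur + r_new produces the new row as (previous row) − q·(current row):
  row A: (14, 1, 0)   [1·14 + 0·11 = 14]
  row B: (11, 0, 1)   [0·14 + 1·11 = 11]
  14 = 1·11 + 3   → row C = row A − 1·row B = (3, 1, −1)   [check: 1·14 − 1·11 = 3]
  11 = 3·3 + 2   → row D = row B − 3·row C = (2, −3, 4)   [check: −3·14 + 4·11 = 2]
  3 = 1·2 + 1   → row E = row C − 1·row D = (1, 4, −5)   [check: 4·14 − 5·11 = 1]
  2 = 2·1 + 0   → remainder 0, stop. gcd = 1 (last nonzero row E).
The gcd is 1, so 11 is invertible mod 14. The last nonzero row gives 4·14 − 5·11 = 1, so t = −5. So 11^(−1) ≡ −5 ≡ 9 (mod 14). Verify: 11 · 9 = 99 ≡ 1 (mod 14). ✓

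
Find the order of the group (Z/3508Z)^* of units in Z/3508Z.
|(Z/3508Z)^*| = 1752

(Z/3508Z)^* consists of the classes a with gcd(a, 3508) = 1, so its order is φ(3508). φ is multiplicative, with φ(p^e) = p^e − p^(e−1). Factorise 3508 = 2^2 · 877. Then
  φ(3508) = (2^2 − 2^1) · (877 − 1) = 2 · 876 = 1752.
Thus |(Z/3508Z)^*| = 1752.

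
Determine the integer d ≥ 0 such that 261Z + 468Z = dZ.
(261, 468) = (9); d = 9

In the PID Z, (a, b) is generated by gcd(a, b). Compute gcd(468, 261) with the extended Euclidean algorithm, tracking rows (r, s, t) with s·468 + t·261 = r:
  row A: (468, 1, 0)   [1·468 + 0·261 = 468]
  row B: (261, 0, 1)   [0·468 + 1·261 = 261]
  468 = 1·261 + 207   → row C = row A − 1·row B = (207, 1, −1)   [check: 1·468 − 1·261 = 207]
  261 = 1·207 + 54   → row D = row B − 1·row C = (54, −1, 2)   [check: −1·468 + 2·261 = 54]
  207 = 3·54 + 45   → row E = row C − 3·row D = (45, 4, −7)   [check: 4·468 − 7·261 = 45]
  54 = 1·45 + 9   → row F = row D − 1·row E = (9, −5, 9)   [check: −5·468 + 9·261 = 9]
  45 = 5·9 + 0   → remainder 0, stop. gcd = 9 (last nonzero row F).
So gcd(261, 468) = 9, with Bézout identity −5·468 + 9·261 = 9. Containment (⊇): the Bézout identity exhibits 9 as an element of (261, 468), giving (9) ⊆ (261, 468). Containment (⊆): since 9 | 261 and 9 | 468 (261 = 9·29, 468 = 9·52), every Z-linear combination of 261 and 468 is divisible by 9, so (261, 468) ⊆ (9). Therefore (261, 468) = (9), d = 9.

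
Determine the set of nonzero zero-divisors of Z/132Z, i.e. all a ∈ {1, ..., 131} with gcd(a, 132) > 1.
An element a ∈ Z/132Z (with a ≠ 0) is a zero-divisor iff gcd(a, 132) > 1 (because a is a unit precisely when gcd(a, n) = 1, and in Z/nZ every nonzero, non-unit element is a zero-divisor). Scan a = 1, ..., 131 and keep those with gcd(a, 132) > 1:
  gcd(2, 132) = 2, gcd(3, 132) = 3, gcd(4, 132) = 4, gcd(6, 132) = 6, gcd(8, 132) = 4, gcd(9, 132) = 3, gcd(10, 132) = 2, gcd(11, 132) = 11, gcd(12, 132) = 12, gcd(14, 132) = 2, gcd(15, 132) = 3, gcd(16, 132) = 4, gcd(18, 132) = 6, gcd(20, 132) = 4, gcd(21, 132) = 3, gcd(22, 132) = 22, gcd(24, 132) = 12, gcd(26, 132) = 2, gcd(27, 132) = 3, gcd(28, 132) = 4, gcd(30, 132) = 6, gcd(32, 132) = 4, gcd(33, 132) = 33, gcd(34, 132) = 2, gcd(36, 132) = 12, gcd(38, 132) = 2, gcd(39, 132) = 3, gcd(40, 132) = 4, gcd(42, 132) = 6, gcd(44, 132) = 44, gcd(45, 132) = 3, gcd(46, 132) = 2, gcd(48, 132) = 12, gcd(50, 132) = 2, gcd(51, 132) = 3, gcd(52, 132) = 4, gcd(54, 132) = 6, gcd(55, 132) = 11, gcd(56, 132) = 4, gcd(57, 132) = 3, gcd(58, 132) = 2, gcd(60, 132) = 12, gcd(62, 132) = 2, gcd(63, 132) = 3, gcd(64, 132) = 4, gcd(66, 132) = 66, gcd(68, 132) = 4, gcd(69, 132) = 3, gcd(70, 132) = 2, gcd(72, 132) = 12, gcd(74, 132) = 2, gcd(75, 132) = 3, gcd(76, 132) = 4, gcd(77, 132) = 11, gcd(78, 132) = 6, gcd(80, 132) = 4, gcd(81, 132) = 3, gcd(82, 132) = 2, gcd(84, 132) = 12, gcd(86, 132) = 2, gcd(87, 132) = 3, gcd(88, 132) = 44, gcd(90, 132) = 6, gcd(92, 132) = 4, gcd(93, 132) = 3, gcd(94, 132) = 2, gcd(96, 132) = 12, gcd(98, 132) = 2, gcd(99, 132) = 33, gcd(100, 132) = 4, gcd(102, 132) = 6, gcd(104, 132) = 4, gcd(105, 132) = 3, gcd(106, 132) = 2, gcd(108, 132) = 12, gcd(110, 132) = 22, gcd(111, 132) = 3, gcd(112, 132) = 4, gcd(114, 132) = 6, gcd(116, 132) = 4, gcd(117, 132) = 3, gcd(118, 132) = 2, gcd(120, 132) = 12, gcd(121, 132) = 11, gcd(122, 132) = 2, gcd(123, 132) = 3, gcd(124, 132) = 4, gcd(126, 132) = 6, gcd(128, 132) = 4, gcd(129, 132) = 3, gcd(130, 132) = 2.
All other a ∈ {1, ..., 131} have gcd(a, 132) = 1 and are units. So the nonzero zero-divisors are exactly the 91 values of a appearing in this scan.

Final answer: nonzero zero-divisors of Z/132Z = {2, 3, 4, 6, 8, 9, 10, 11, 12, 14, 15, 16, 18, 20, 21, 22, 24, 26, 27, 28, 30, 32, 33, 34, 36, 38, 39, 40, 42, 44, 45, 46, 48, 50, 51, 52, 54, 55, 56, 57, 58, 60, 62, 63, 64, 66, 68, 69, 70, 72, 74, 75, 76, 77, 78, 80, 81, 82, 84, 86, 87, 88, 90, 92, 93, 94, 96, 98, 99, 100, 102, 104, 105, 106, 108, 110, 111, 112, 114, 116, 117, 118, 120, 121, 122, 123, 124, 126, 128, 129, 130}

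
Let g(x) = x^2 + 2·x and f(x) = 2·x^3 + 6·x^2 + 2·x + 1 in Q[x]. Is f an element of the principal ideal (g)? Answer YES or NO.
NO

In Q[x] the ideal (g) consists of all multiples of g, so f ∈ (g) iff g | f, i.e. iff the remainder of f on division by g is 0. Divide f by g (g is monic, so eliminate the leading term of the running remainder at each step):
  leading term 2·x^3: subtract (2·x)·g(x) = 2·x^3 + 4·x^2, leaving 2·x^2 + 2·x + 1
  leading term 2·x^2: subtract (2)·g(x) = 2·x^2 + 4·x, leaving 1 - 2·x
The remainder r(x) = 1 - 2·x ≠ 0 (and deg r < deg g), so g ∤ f, i.e. f ∉ (g).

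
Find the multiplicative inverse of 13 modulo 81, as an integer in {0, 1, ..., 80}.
13^(−1) ≡ 25 (mod 81)

Apply the extended Euclidean algorithm to (81, 13), tracking rows (r, s, t) with s·81 + t·13 = r. Each division r_prev = q·r_cur + r_new produces the new row as (previous row) − q·(current row):
  row A: (81, 1, 0)   [1·81 + 0·13 = 81]
  row B: (13, 0, 1)   [0·81 + 1·13 = 13]
  81 = 6·13 + 3   → row C = row A − 6·row B = (3, 1, −6)   [check: 1·81 − 6·13 = 3]
  13 = 4·3 + 1   → row D = row B − 4·row C = (1, −4, 25)   [check: −4·81 + 25·13 = 1]
  3 = 3·1 + 0   → remainder 0, stop. gcd = 1 (last nonzero row D).
The gcd is 1, so 13 is invertible mod 81. The last nonzero row gives −4·81 + 25·13 = 1, so t = 25. So 13^(−1) ≡ 25 (mod 81). Verify: 13 · 25 = 325 ≡ 1 (mod 81). ✓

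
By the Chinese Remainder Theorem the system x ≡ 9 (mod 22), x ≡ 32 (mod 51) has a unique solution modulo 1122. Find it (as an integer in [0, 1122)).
The moduli 22, 51 are pairwise coprime, so by the CRT there is a unique solution mod 22·51 = 1122.
Solve by successive substitution. Start with x ≡ 9 (mod 22).
  Combine with x ≡ 32 (mod 51): write x = 9 + 22·t and require 9 + 22·t ≡ 32 (mod 51), i.e. 22·t ≡ 32 − 9 ≡ 23 (mod 51). Since 22^(−1) ≡ 7 (mod 51), t ≡ 7·23 ≡ 8 (mod 51). So x ≡ 9 + 22·8 = 185 (mod 1122).
Unique solution in [0, 1122): x = 185.

Final answer: x ≡ 185 (mod 1122); the representative in [0, 1122) is 185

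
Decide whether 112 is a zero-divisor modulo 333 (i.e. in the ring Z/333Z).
NO

gcd(112, 333) = 1, so 112 is a unit in Z/333Z (it has a multiplicative inverse). A unit cannot be a zero-divisor: if 112·b ≡ 0 then multiplying both sides by 112^(−1) gives b ≡ 0. So 112 is not a zero-divisor.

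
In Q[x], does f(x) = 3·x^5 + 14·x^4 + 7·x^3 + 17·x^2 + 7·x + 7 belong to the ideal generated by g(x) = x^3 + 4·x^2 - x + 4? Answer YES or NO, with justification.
NO

In Q[x] the ideal (g) consists of all multiples of g, so f ∈ (g) iff g | f, i.e. iff the remainder of f on division by g is 0. Divide f by g (g is monic, so eliminate the leading term of the running remainder at each step):
  leading term 3·x^5: subtract (3·x^2)·g(x) = 3·x^5 + 12·x^4 - 3·x^3 + 12·x^2, leaving 2·x^4 + 10·x^3 + 5·x^2 + 7·x + 7
  leading term 2·x^4: subtract (2·x)·g(x) = 2·x^4 + 8·x^3 - 2·x^2 + 8·x, leaving 2·x^3 + 7·x^2 - x + 7
  leading term 2·x^3: subtract (2)·g(x) = 2·x^3 + 8·x^2 - 2·x + 8, leaving -x^2 + x - 1
The remainder r(x) = -x^2 + x - 1 ≠ 0 (and deg r < deg g), so g ∤ f, i.e. f ∉ (g).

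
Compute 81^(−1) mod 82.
Apply the extended Euclidean algorithm to (82, 81), tracking rows (r, s, t) with s·82 + t·81 = r. Each division r_prev = q·r_cur + r_new produces the new row as (previous row) − q·(current row):
  row A: (82, 1, 0)   [1·82 + 0·81 = 82]
  row B: (81, 0, 1)   [0·82 + 1·81 = 81]
  82 = 1·81 + 1   → row C = row A − 1·row B = (1, 1, −1)   [check: 1·82 − 1·81 = 1]
  81 = 81·1 + 0   → remainder 0, stop. gcd = 1 (last nonzero row C).
The gcd is 1, so 81 is invertible mod 82. The last nonzero row gives 1·82 − 1·81 = 1, so t = −1. So 81^(−1) ≡ −1 ≡ 81 (mod 82). Verify: 81 · 81 = 6561 ≡ 1 (mod 82). ✓

Final answer: 81^(−1) ≡ 81 (mod 82)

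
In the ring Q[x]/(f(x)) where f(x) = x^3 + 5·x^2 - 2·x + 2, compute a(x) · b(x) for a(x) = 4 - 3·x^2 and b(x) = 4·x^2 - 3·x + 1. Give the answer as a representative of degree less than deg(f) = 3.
First multiply in Q[x] without reducing: a · b = -12·x^4 + 9·x^3 + 13·x^2 - 12·x + 4. Now divide by f(x) = x^3 + 5·x^2 - 2·x + 2, eliminating the leading term at each step:
  leading term -12·x^4: subtract (-12·x)·f(x) = -12·x^4 - 60·x^3 + 24·x^2 - 24·x, leaving 69·x^3 - 11·x^2 + 12·x + 4
  leading term 69·x^3: subtract (69)·f(x) = 69·x^3 + 345·x^2 - 138·x + 138, leaving -356·x^2 + 150·x - 134
The degree is now < 3, so this is the remainder. Hence a · b ≡ -356·x^2 + 150·x - 134 in Q[x]/(f).

Final answer: a · b ≡ -356·x^2 + 150·x - 134 (mod f(x))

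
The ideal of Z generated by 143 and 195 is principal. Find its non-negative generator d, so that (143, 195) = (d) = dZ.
In the PID Z, (a, b) is generated by gcd(a, b). Compute gcd(195, 143) with the extended Euclidean algorithm, tracking rows (r, s, t) with s·195 + t·143 = r:
  row A: (195, 1, 0)   [1·195 + 0·143 = 195]
  row B: (143, 0, 1)   [0·195 + 1·143 = 143]
  195 = 1·143 + 52   → row C = row A − 1·row B = (52, 1, −1)   [check: 1·195 − 1·143 = 52]
  143 = 2·52 + 39   → row D = row B − 2·row C = (39, −2, 3)   [check: −2·195 + 3·143 = 39]
  52 = 1·39 + 13   → row E = row C − 1·row D = (13, 3, −4)   [check: 3·195 − 4·143 = 13]
  39 = 3·13 + 0   → remainder 0, stop. gcd = 13 (last nonzero row E).
So gcd(143, 195) = 13, with Bézout identity 3·195 − 4·143 = 13. Containment (⊇): the Bézout identity exhibits 13 as an element of (143, 195), giving (13) ⊆ (143, 195). Containment (⊆): since 13 | 143 and 13 | 195 (143 = 13·11, 195 = 13·15), every Z-linear combination of 143 and 195 is divisible by 13, so (143, 195) ⊆ (13). Therefore (143, 195) = (13), d = 13.

Final answer: (143, 195) = (13); d = 13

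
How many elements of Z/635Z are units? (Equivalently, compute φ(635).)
Z/635Z has φ(635) = 504 units

An element a ∈ Z/635Z is a unit iff gcd(a, 635) = 1, so the number of units is φ(635). φ is multiplicative, with φ(p^e) = p^e − p^(e−1). Factorise 635 = 5 · 127. Then
  φ(635) = (5 − 1) · (127 − 1) = 4 · 126 = 504.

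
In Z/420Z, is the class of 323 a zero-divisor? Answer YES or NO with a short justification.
NO

gcd(323, 420) = 1, so 323 is a unit in Z/420Z (it has a multiplicative inverse). A unit cannot be a zero-divisor: if 323·b ≡ 0 then multiplying both sides by 323^(−1) gives b ≡ 0. So 323 is not a zero-divisor.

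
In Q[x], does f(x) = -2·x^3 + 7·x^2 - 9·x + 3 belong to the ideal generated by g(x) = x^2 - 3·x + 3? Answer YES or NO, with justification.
YES

In Q[x] the ideal (g) consists of all multiples of g, so f ∈ (g) iff g | f, i.e. iff the remainder of f on division by g is 0. Divide f by g (g is monic, so eliminate the leading term of the running remainder at each step):
  leading term -2·x^3: subtract (-2·x)·g(x) = -2·x^3 + 6·x^2 - 6·x, leaving x^2 - 3·x + 3
  leading term x^2: subtract (1)·g(x) = x^2 - 3·x + 3, leaving 0
The remainder is 0, so f(x) = g(x) · h(x) with h(x) = 1 - 2·x. Hence g | f, i.e. f ∈ (g).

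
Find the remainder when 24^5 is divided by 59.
Use repeated squaring. Binary(5) = 101. Walk through the bits of the exponent 5 left-to-right: at each bit after the leading one, square the running value, then multiply by 24 if the bit is 1 (always reducing mod 59):
  bit 1 = 1 (leading): start with 24.
  bit 2 = 0: square 24^2 = 576 ≡ 45 (mod 59).
  bit 3 = 1: square 45^2 = 2025 ≡ 19; bit is 1, so multiply 19·24 = 456 ≡ 43 (mod 59).
Final value: 24^5 ≡ 43 (mod 59).

Final answer: 43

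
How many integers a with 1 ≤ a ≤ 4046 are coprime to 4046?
1632

The number of a ∈ {1, ..., 4046} with gcd(a, 4046) = 1 is by definition Euler's totient φ(4046). φ is multiplicative, with φ(p^e) = p^e − p^(e−1). Factorise 4046 = 2 · 7 · 17^2. Then
  φ(4046) = (2 − 1) · (7 − 1) · (17^2 − 17^1) = 1 · 6 · 272 = 1632.
So there are 1632 such integers.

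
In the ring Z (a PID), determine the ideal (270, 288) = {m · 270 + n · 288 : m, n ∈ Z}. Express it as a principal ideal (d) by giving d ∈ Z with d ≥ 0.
In the PID Z, (a, b) is generated by gcd(a, b). Compute gcd(288, 270) with the extended Euclidean algorithm, tracking rows (r, s, t) with s·288 + t·270 = r:
  row A: (288, 1, 0)   [1·288 + 0·270 = 288]
  row B: (270, 0, 1)   [0·288 + 1·270 = 270]
  288 = 1·270 + 18   → row C = row A − 1·row B = (18, 1, −1)   [check: 1·288 − 1·270 = 18]
  270 = 15·18 + 0   → remainder 0, stop. gcd = 18 (last nonzero row C).
So gcd(270, 288) = 18, with Bézout identity 1·288 − 1·270 = 18. Containment (⊇): the Bézout identity exhibits 18 as an element of (270, 288), giving (18) ⊆ (270, 288). Containment (⊆): since 18 | 270 and 18 | 288 (270 = 18·15, 288 = 18·16), every Z-linear combination of 270 and 288 is divisible by 18, so (270, 288) ⊆ (18). Therefore (270, 288) = (18), d = 18.

Final answer: (270, 288) = (18); d = 18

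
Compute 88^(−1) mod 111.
Apply the extended Euclidean algorithm to (111, 88), tracking rows (r, s, t) with s·111 + t·88 = r. Each division r_prev = q·r_cur + r_new produces the new row as (previous row) − q·(current row):
  row A: (111, 1, 0)   [1·111 + 0·88 = 111]
  row B: (88, 0, 1)   [0·111 + 1·88 = 88]
  111 = 1·88 + 23   → row C = row A − 1·row B = (23, 1, −1)   [check: 1·111 − 1·88 = 23]
  88 = 3·23 + 19   → row D = row B − 3·row C = (19, −3, 4)   [check: −3·111 + 4·88 = 19]
  23 = 1·19 + 4   → row E = row C − 1·row D = (4, 4, −5)   [check: 4·111 − 5·88 = 4]
  19 = 4·4 + 3   → row F = row D − 4·row E = (3, −19, 24)   [check: −19·111 + 24·88 = 3]
  4 = 1·3 + 1   → row G = row E − 1·row F = (1, 23, −29)   [check: 23·111 − 29·88 = 1]
  3 = 3·1 + 0   → remainder 0, stop. gcd = 1 (last nonzero row G).
The gcd is 1, so 88 is invertible mod 111. The last nonzero row gives 23·111 − 29·88 = 1, so t = −29. So 88^(−1) ≡ −29 ≡ 82 (mod 111). Verify: 88 · 82 = 7216 ≡ 1 (mod 111). ✓

Final answer: 88^(−1) ≡ 82 (mod 111)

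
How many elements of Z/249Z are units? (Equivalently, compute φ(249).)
Z/249Z has φ(249) = 164 units

An element a ∈ Z/249Z is a unit iff gcd(a, 249) = 1, so the number of units is φ(249). φ is multiplicative, with φ(p^e) = p^e − p^(e−1). Factorise 249 = 3 · 83. Then
  φ(249) = (3 − 1) · (83 − 1) = 2 · 82 = 164.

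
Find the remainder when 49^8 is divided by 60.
1

Use repeated squaring. Binary(8) = 1000. Walk through the bits of the exponent 8 left-to-right: at each bit after the leading one, square the running value, then multiply by 49 if the bit is 1 (always reducing mod 60):
  bit 1 = 1 (leading): start with 49.
  bit 2 = 0: square 49^2 = 2401 ≡ 1 (mod 60).
  bit 3 = 0: square 1^2 = 1 (mod 60).
  bit 4 = 0: square 1^2 = 1 (mod 60).
Final value: 49^8 ≡ 1 (mod 60).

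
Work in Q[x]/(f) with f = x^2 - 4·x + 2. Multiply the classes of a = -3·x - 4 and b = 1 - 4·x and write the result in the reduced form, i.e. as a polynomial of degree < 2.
a · b ≡ 61·x - 28 (mod f(x))

First multiply in Q[x] without reducing: a · b = 12·x^2 + 13·x - 4. Now divide by f(x) = x^2 - 4·x + 2, eliminating the leading term at each step:
  leading term 12·x^2: subtract (12)·f(x) = 12·x^2 - 48·x + 24, leaving 61·x - 28
The degree is now < 2, so this is the remainder. Hence a · b ≡ 61·x - 28 in Q[x]/(f).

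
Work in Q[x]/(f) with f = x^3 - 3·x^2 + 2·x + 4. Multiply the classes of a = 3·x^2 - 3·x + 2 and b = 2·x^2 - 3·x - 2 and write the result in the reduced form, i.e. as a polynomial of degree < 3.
First multiply in Q[x] without reducing: a · b = 6·x^4 - 15·x^3 + 7·x^2 - 4. Now divide by f(x) = x^3 - 3·x^2 + 2·x + 4, eliminating the leading term at each step:
  leading term 6·x^4: subtract (6·x)·f(x) = 6·x^4 - 18·x^3 + 12·x^2 + 24·x, leaving 3·x^3 - 5·x^2 - 24·x - 4
  leading term 3·x^3: subtract (3)·f(x) = 3·x^3 - 9·x^2 + 6·x + 12, leaving 4·x^2 - 30·x - 16
The degree is now < 3, so this is the remainder. Hence a · b ≡ 4·x^2 - 30·x - 16 in Q[x]/(f).

Final answer: a · b ≡ 4·x^2 - 30·x - 16 (mod f(x))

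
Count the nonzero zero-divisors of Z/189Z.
In Z/189Z each nonzero element is either a unit (gcd with 189 is 1) or a zero-divisor (gcd > 1). The number of units is φ(189): factorise 189 = 3^3 · 7, so φ(189) = (3^3 − 3^2) · (7 − 1) = 18 · 6 = 108. The nonzero elements number 189 − 1 = 188. Hence the nonzero zero-divisors number 188 − 108 = 80.

Final answer: Z/189Z has 80 nonzero zero-divisors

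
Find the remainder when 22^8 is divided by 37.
Use repeated squaring. Binary(8) = 1000. Walk through the bits of the exponent 8 left-to-right: at each bit after the leading one, square the running value, then multiply by 22 if the bit is 1 (always reducing mod 37):
  bit 1 = 1 (leading): start with 22.
  bit 2 = 0: square 22^2 = 484 ≡ 3 (mod 37).
  bit 3 = 0: square 3^2 = 9 (mod 37).
  bit 4 = 0: square 9^2 = 81 ≡ 7 (mod 37).
Final value: 22^8 ≡ 7 (mod 37).

Final answer: 7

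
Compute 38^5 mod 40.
Use repeated squaring. Binary(5) = 101. Walk through the bits of the exponent 5 left-to-right: at each bit after the leading one, square the running value, then multiply by 38 if the bit is 1 (always reducing mod 40):
  bit 1 = 1 (leading): start with 38.
  bit 2 = 0: square 38^2 = 1444 ≡ 4 (mod 40).
  bit 3 = 1: square 4^2 = 16; bit is 1, so multiply 16·38 = 608 ≡ 8 (mod 40).
Final value: 38^5 ≡ 8 (mod 40).

Final answer: 8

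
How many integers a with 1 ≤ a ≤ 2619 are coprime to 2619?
The number of a ∈ {1, ..., 2619} with gcd(a, 2619) = 1 is by definition Euler's totient φ(2619). φ is multiplicative, with φ(p^e) = p^e − p^(e−1). Factorise 2619 = 3^3 · 97. Then
  φ(2619) = (3^3 − 3^2) · (97 − 1) = 18 · 96 = 1728.
So there are 1728 such integers.

Final answer: 1728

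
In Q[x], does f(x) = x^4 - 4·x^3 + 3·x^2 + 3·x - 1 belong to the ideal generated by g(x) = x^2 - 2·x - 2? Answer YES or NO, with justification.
In Q[x] the ideal (g) consists of all multiples of g, so f ∈ (g) iff g | f, i.e. iff the remainder of f on division by g is 0. Divide f by g (g is monic, so eliminate the leading term of the running remainder at each step):
  leading term x^4: subtract (x^2)·g(x) = x^4 - 2·x^3 - 2·x^2, leaving -2·x^3 + 5·x^2 + 3·x - 1
  leading term -2·x^3: subtract (-2·x)·g(x) = -2·x^3 + 4·x^2 + 4·x, leaving x^2 - x - 1
  leading term x^2: subtract (1)·g(x) = x^2 - 2·x - 2, leaving x + 1
The remainder r(x) = x + 1 ≠ 0 (and deg r < deg g), so g ∤ f, i.e. f ∉ (g).

Final answer: NO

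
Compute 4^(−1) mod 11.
Apply the extended Euclidean algorithm to (11, 4), tracking rows (r, s, t) with s·11 + t·4 = r. Each division r_prev = q·r_cur + r_new produces the new row as (previous row) − q·(current row):
  row A: (11, 1, 0)   [1·11 + 0·4 = 11]
  row B: (4, 0, 1)   [0·11 + 1·4 = 4]
  11 = 2·4 + 3   → row C = row A − 2·row B = (3, 1, −2)   [check: 1·11 − 2·4 = 3]
  4 = 1·3 + 1   → row D = row B − 1·row C = (1, −1, 3)   [check: −1·11 + 3·4 = 1]
  3 = 3·1 + 0   → remainder 0, stop. gcd = 1 (last nonzero row D).
The gcd is 1, so 4 is invertible mod 11. The last nonzero row gives −1·11 + 3·4 = 1, so t = 3. So 4^(−1) ≡ 3 (mod 11). Verify: 4 · 3 = 12 ≡ 1 (mod 11). ✓

Final answer: 4^(−1) ≡ 3 (mod 11)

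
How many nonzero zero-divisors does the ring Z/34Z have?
In Z/34Z each nonzero element is either a unit (gcd with 34 is 1) or a zero-divisor (gcd > 1). The number of units is φ(34): factorise 34 = 2 · 17, so φ(34) = (2 − 1) · (17 − 1) = 1 · 16 = 16. The nonzero elements number 34 − 1 = 33. Hence the nonzero zero-divisors number 33 − 16 = 17.

Final answer: Z/34Z has 17 nonzero zero-divisors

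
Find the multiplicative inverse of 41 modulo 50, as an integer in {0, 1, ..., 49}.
41^(−1) ≡ 11 (mod 50)

Apply the extended Euclidean algorithm to (50, 41), tracking rows (r, s, t) with s·50 + t·41 = r. Each division r_prev = q·r_cur + r_new produces the new row as (previous row) − q·(current row):
  row A: (50, 1, 0)   [1·50 + 0·41 = 50]
  row B: (41, 0, 1)   [0·50 + 1·41 = 41]
  50 = 1·41 + 9   → row C = row A − 1·row B = (9, 1, −1)   [check: 1·50 − 1·41 = 9]
  41 = 4·9 + 5   → row D = row B − 4·row C = (5, −4, 5)   [check: −4·50 + 5·41 = 5]
  9 = 1·5 + 4   → row E = row C − 1·row D = (4, 5, −6)   [check: 5·50 − 6·41 = 4]
  5 = 1·4 + 1   → row F = row D − 1·row E = (1, −9, 11)   [check: −9·50 + 11·41 = 1]
  4 = 4·1 + 0   → remainder 0, stop. gcd = 1 (last nonzero row F).
The gcd is 1, so 41 is invertible mod 50. The last nonzero row gives −9·50 + 11·41 = 1, so t = 11. So 41^(−1) ≡ 11 (mod 50). Verify: 41 · 11 = 451 ≡ 1 (mod 50). ✓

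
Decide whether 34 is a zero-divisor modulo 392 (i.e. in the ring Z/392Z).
YES

gcd(34, 392) = 2 > 1, so 34 is not a unit in Z/392Z. In Z/nZ every nonzero non-unit is a zero-divisor: explicitly, take b = 392/gcd = 196 ≠ 0 (mod 392); then 34·196 = 6664 = 17·392, i.e. 34·196 ≡ 0 (mod 392). So 34 is a zero-divisor.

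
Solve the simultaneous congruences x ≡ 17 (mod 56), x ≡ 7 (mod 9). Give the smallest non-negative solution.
The moduli 56, 9 are pairwise coprime, so by the CRT there is a unique solution mod 56·9 = 504.
Solve by successive substitution. Start with x ≡ 17 (mod 56).
  Combine with x ≡ 7 (mod 9): write x = 17 + 56·t and require 17 + 56·t ≡ 7 (mod 9), i.e. 56·t ≡ 7 − 17 ≡ 8 (mod 9). Since 56^(−1) ≡ 5 (mod 9) (56 ≡ 2 (mod 9)), t ≡ 5·8 ≡ 4 (mod 9). So x ≡ 17 + 56·4 = 241 (mod 504).
Unique solution in [0, 504): x = 241.

Final answer: x ≡ 241 (mod 504); the representative in [0, 504) is 241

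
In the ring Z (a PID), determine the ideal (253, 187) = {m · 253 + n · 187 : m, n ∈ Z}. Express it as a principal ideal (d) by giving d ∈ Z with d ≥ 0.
(253, 187) = (11); d = 11

In the PID Z, (a, b) is generated by gcd(a, b). Compute gcd(253, 187) with the extended Euclidean algorithm, tracking rows (r, s, t) with s·253 + t·187 = r:
  row A: (253, 1, 0)   [1·253 + 0·187 = 253]
  row B: (187, 0, 1)   [0·253 + 1·187 = 187]
  253 = 1·187 + 66   → row C = row A − 1·row B = (66, 1, −1)   [check: 1·253 − 1·187 = 66]
  187 = 2·66 + 55   → row D = row B − 2·row C = (55, −2, 3)   [check: −2·253 + 3·187 = 55]
  66 = 1·55 + 11   → row E = row C − 1·row D = (11, 3, −4)   [check: 3·253 − 4·187 = 11]
  55 = 5·11 + 0   → remainder 0, stop. gcd = 11 (last nonzero row E).
So gcd(253, 187) = 11, with Bézout identity 3·253 − 4·187 = 11. Containment (⊇): the Bézout identity exhibits 11 as an element of (253, 187), giving (11) ⊆ (253, 187). Containment (⊆): since 11 | 253 and 11 | 187 (253 = 11·23, 187 = 11·17), every Z-linear combination of 253 and 187 is divisible by 11, so (253, 187) ⊆ (11). Therefore (253, 187) = (11), d = 11.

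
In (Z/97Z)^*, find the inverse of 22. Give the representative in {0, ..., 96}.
22^(−1) ≡ 75 (mod 97)

Apply the extended Euclidean algorithm to (97, 22), tracking rows (r, s, t) with s·97 + t·22 = r. Each division r_prev = q·r_cur + r_new produces the new row as (previous row) − q·(current row):
  row A: (97, 1, 0)   [1·97 + 0·22 = 97]
  row B: (22, 0, 1)   [0·97 + 1·22 = 22]
  97 = 4·22 + 9   → row C = row A − 4·row B = (9, 1, −4)   [check: 1·97 − 4·22 = 9]
  22 = 2·9 + 4   → row D = row B − 2·row C = (4, −2, 9)   [check: −2·97 + 9·22 = 4]
  9 = 2·4 + 1   → row E = row C − 2·row D = (1, 5, −22)   [check: 5·97 − 22·22 = 1]
  4 = 4·1 + 0   → remainder 0, stop. gcd = 1 (last nonzero row E).
The gcd is 1, so 22 is invertible mod 97. The last nonzero row gives 5·97 − 22·22 = 1, so t = −22. So 22^(−1) ≡ −22 ≡ 75 (mod 97). Verify: 22 · 75 = 1650 ≡ 1 (mod 97). ✓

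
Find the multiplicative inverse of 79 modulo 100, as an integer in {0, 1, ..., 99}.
Apply the extended Euclidean algorithm to (100, 79), tracking rows (r, s, t) with s·100 + t·79 = r. Each division r_prev = q·r_cur + r_new produces the new row as (previous row) − q·(current row):
  row A: (100, 1, 0)   [1·100 + 0·79 = 100]
  row B: (79, 0, 1)   [0·100 + 1·79 = 79]
  100 = 1·79 + 21   → row C = row A − 1·row B = (21, 1, −1)   [check: 1·100 − 1·79 = 21]
  79 = 3·21 + 16   → row D = row B − 3·row C = (16, −3, 4)   [check: −3·100 + 4·79 = 16]
  21 = 1·16 + 5   → row E = row C − 1·row D = (5, 4, −5)   [check: 4·100 − 5·79 = 5]
  16 = 3·5 + 1   → row F = row D − 3·row E = (1, −15, 19)   [check: −15·100 + 19·79 = 1]
  5 = 5·1 + 0   → remainder 0, stop. gcd = 1 (last nonzero row F).
The gcd is 1, so 79 is invertible mod 100. The last nonzero row gives −15·100 + 19·79 = 1, so t = 19. So 79^(−1) ≡ 19 (mod 100). Verify: 79 · 19 = 1501 ≡ 1 (mod 100). ✓

Final answer: 79^(−1) ≡ 19 (mod 100)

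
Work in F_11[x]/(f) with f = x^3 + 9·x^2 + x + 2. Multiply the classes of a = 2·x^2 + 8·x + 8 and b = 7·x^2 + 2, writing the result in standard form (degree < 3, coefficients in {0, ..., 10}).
Multiply as integer polynomials: a · b = 14·x^4 + 56·x^3 + 60·x^2 + 16·x + 16. Reducing coefficients mod 11: a · b ≡ 3·x^4 + x^3 + 5·x^2 + 5·x + 5. Now divide by f(x) = x^3 + 9·x^2 + x + 2 in F_11[x], eliminating the leading term at each step:
  leading term 3·x^4: subtract (3·x)·f(x) = 3·x^4 + 5·x^3 + 3·x^2 + 6·x, leaving 7·x^3 + 2·x^2 + 10·x + 5 (coefficients mod 11)
  leading term 7·x^3: subtract (7)·f(x) = 7·x^3 + 8·x^2 + 7·x + 3, leaving 5·x^2 + 3·x + 2 (coefficients mod 11)
The degree is now < 3, so this is the remainder. Hence a · b ≡ 5·x^2 + 3·x + 2 in F_11[x]/(f).

Final answer: a · b ≡ 5·x^2 + 3·x + 2 (mod f(x))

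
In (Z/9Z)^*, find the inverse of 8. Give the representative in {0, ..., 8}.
8^(−1) ≡ 8 (mod 9)

Apply the extended Euclidean algorithm to (9, 8), tracking rows (r, s, t) with s·9 + t·8 = r. Each division r_prev = q·r_cur + r_new produces the new row as (previous row) − q·(current row):
  row A: (9, 1, 0)   [1·9 + 0·8 = 9]
  row B: (8, 0, 1)   [0·9 + 1·8 = 8]
  9 = 1·8 + 1   → row C = row A − 1·row B = (1, 1, −1)   [check: 1·9 − 1·8 = 1]
  8 = 8·1 + 0   → remainder 0, stop. gcd = 1 (last nonzero row C).
The gcd is 1, so 8 is invertible mod 9. The last nonzero row gives 1·9 − 1·8 = 1, so t = −1. So 8^(−1) ≡ −1 ≡ 8 (mod 9). Verify: 8 · 8 = 64 ≡ 1 (mod 9). ✓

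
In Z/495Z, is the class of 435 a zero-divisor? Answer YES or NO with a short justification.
YES

gcd(435, 495) = 15 > 1, so 435 is not a unit in Z/495Z. In Z/nZ every nonzero non-unit is a zero-divisor: explicitly, take b = 495/gcd = 33 ≠ 0 (mod 495); then 435·33 = 14355 = 29·495, i.e. 435·33 ≡ 0 (mod 495). So 435 is a zero-divisor.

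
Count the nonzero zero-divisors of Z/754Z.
Z/754Z has 417 nonzero zero-divisors

In Z/754Z each nonzero element is either a unit (gcd with 754 is 1) or a zero-divisor (gcd > 1). The number of units is φ(754): factorise 754 = 2 · 13 · 29, so φ(754) = (2 − 1) · (13 − 1) · (29 − 1) = 1 · 12 · 28 = 336. The nonzero elements number 754 − 1 = 753. Hence the nonzero zero-divisors number 753 − 336 = 417.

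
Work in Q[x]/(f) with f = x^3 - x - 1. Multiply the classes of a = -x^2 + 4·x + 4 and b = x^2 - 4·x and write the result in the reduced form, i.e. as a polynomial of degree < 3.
First multiply in Q[x] without reducing: a · b = -x^4 + 8·x^3 - 12·x^2 - 16·x. Now divide by f(x) = x^3 - x - 1, eliminating the leading term at each step:
  leading term -x^4: subtract (-x)·f(x) = -x^4 + x^2 + x, leaving 8·x^3 - 13·x^2 - 17·x
  leading term 8·x^3: subtract (8)·f(x) = 8·x^3 - 8·x - 8, leaving -13·x^2 - 9·x + 8
The degree is now < 3, so this is the remainder. Hence a · b ≡ -13·x^2 - 9·x + 8 in Q[x]/(f).

Final answer: a · b ≡ -13·x^2 - 9·x + 8 (mod f(x))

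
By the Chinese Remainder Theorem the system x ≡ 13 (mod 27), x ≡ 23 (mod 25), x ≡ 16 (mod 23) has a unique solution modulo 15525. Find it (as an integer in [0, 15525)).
x ≡ 12298 (mod 15525); the representative in [0, 15525) is 12298

The moduli 27, 25, 23 are pairwise coprime, so by the CRT there is a unique solution mod 27·25·23 = 15525.
Solve by successive substitution. Start with x ≡ 13 (mod 27).
  Combine with x ≡ 23 (mod 25): write x = 13 + 27·t and require 13 + 27·t ≡ 23 (mod 25), i.e. 27·t ≡ 23 − 13 ≡ 10 (mod 25). Since 27^(−1) ≡ 13 (mod 25) (27 ≡ 2 (mod 25)), t ≡ 13·10 ≡ 5 (mod 25). So x ≡ 13 + 27·5 = 148 (mod 675).
  Combine with x ≡ 16 (mod 23): write x = 148 + 675·t and require 148 + 675·t ≡ 16 (mod 23), i.e. 675·t ≡ 16 − 148 ≡ 6 (mod 23). Since 675^(−1) ≡ 3 (mod 23) (675 ≡ 8 (mod 23)), t ≡ 3·6 ≡ 18 (mod 23). So x ≡ 148 + 675·18 = 12298 (mod 15525).
Unique solution in [0, 15525): x = 12298.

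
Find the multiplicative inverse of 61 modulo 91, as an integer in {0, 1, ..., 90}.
61^(−1) ≡ 3 (mod 91)

Apply the extended Euclidean algorithm to (91, 61), tracking rows (r, s, t) with s·91 + t·61 = r. Each division r_prev = q·r_cur + r_new produces the new row as (previous row) − q·(current row):
  row A: (91, 1, 0)   [1·91 + 0·61 = 91]
  row B: (61, 0, 1)   [0·91 + 1·61 = 61]
  91 = 1·61 + 30   → row C = row A − 1·row B = (30, 1, −1)   [check: 1·91 − 1·61 = 30]
  61 = 2·30 + 1   → row D = row B − 2·row C = (1, −2, 3)   [check: −2·91 + 3·61 = 1]
  30 = 30·1 + 0   → remainder 0, stop. gcd = 1 (last nonzero row D).
The gcd is 1, so 61 is invertible mod 91. The last nonzero row gives −2·91 + 3·61 = 1, so t = 3. So 61^(−1) ≡ 3 (mod 91). Verify: 61 · 3 = 183 ≡ 1 (mod 91). ✓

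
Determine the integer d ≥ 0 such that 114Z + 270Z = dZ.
(114, 270) = (6); d = 6

In the PID Z, (a, b) is generated by gcd(a, b). Compute gcd(270, 114) with the extended Euclidean algorithm, tracking rows (r, s, t) with s·270 + t·114 = r:
  row A: (270, 1, 0)   [1·270 + 0·114 = 270]
  row B: (114, 0, 1)   [0·270 + 1·114 = 114]
  270 = 2·114 + 42   → row C = row A − 2·row B = (42, 1, −2)   [check: 1·270 − 2·114 = 42]
  114 = 2·42 + 30   → row D = row B − 2·row C = (30, −2, 5)   [check: −2·270 + 5·114 = 30]
  42 = 1·30 + 12   → row E = row C − 1·row D = (12, 3, −7)   [check: 3·270 − 7·114 = 12]
  30 = 2·12 + 6   → row F = row D − 2·row E = (6, −8, 19)   [check: −8·270 + 19·114 = 6]
  12 = 2·6 + 0   → remainder 0, stop. gcd = 6 (last nonzero row F).
So gcd(114, 270) = 6, with Bézout identity −8·270 + 19·114 = 6. Containment (⊇): the Bézout identity exhibits 6 as an element of (114, 270), giving (6) ⊆ (114, 270). Containment (⊆): since 6 | 114 and 6 | 270 (114 = 6·19, 270 = 6·45), every Z-linear combination of 114 and 270 is divisible by 6, so (114, 270) ⊆ (6). Therefore (114, 270) = (6), d = 6.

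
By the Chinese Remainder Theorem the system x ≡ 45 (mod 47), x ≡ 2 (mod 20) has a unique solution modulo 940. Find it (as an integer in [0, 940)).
The moduli 47, 20 are pairwise coprime, so by the CRT there is a unique solution mod 47·20 = 940.
Solve by successive substitution. Start with x ≡ 45 (mod 47).
  Combine with x ≡ 2 (mod 20): write x = 45 + 47·t and require 45 + 47·t ≡ 2 (mod 20), i.e. 47·t ≡ 2 − 45 ≡ 17 (mod 20). Since 47^(−1) ≡ 3 (mod 20) (47 ≡ 7 (mod 20)), t ≡ 3·17 ≡ 11 (mod 20). So x ≡ 45 + 47·11 = 562 (mod 940).
Unique solution in [0, 940): x = 562.

Final answer: x ≡ 562 (mod 940); the representative in [0, 940) is 562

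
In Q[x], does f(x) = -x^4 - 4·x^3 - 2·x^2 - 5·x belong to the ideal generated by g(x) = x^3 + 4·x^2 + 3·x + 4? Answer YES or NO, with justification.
NO

In Q[x] the ideal (g) consists of all multiples of g, so f ∈ (g) iff g | f, i.e. iff the remainder of f on division by g is 0. Divide f by g (g is monic, so eliminate the leading term of the running remainder at each step):
  leading term -x^4: subtract (-x)·g(x) = -x^4 - 4·x^3 - 3·x^2 - 4·x, leaving x^2 - x
The remainder r(x) = x^2 - x ≠ 0 (and deg r < deg g), so g ∤ f, i.e. f ∉ (g).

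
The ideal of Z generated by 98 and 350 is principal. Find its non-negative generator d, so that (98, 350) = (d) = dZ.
(98, 350) = (14); d = 14

In the PID Z, (a, b) is generated by gcd(a, b). Compute gcd(350, 98) with the extended Euclidean algorithm, tracking rows (r, s, t) with s·350 + t·98 = r:
  row A: (350, 1, 0)   [1·350 + 0·98 = 350]
  row B: (98, 0, 1)   [0·350 + 1·98 = 98]
  350 = 3·98 + 56   → row C = row A − 3·row B = (56, 1, −3)   [check: 1·350 − 3·98 = 56]
  98 = 1·56 + 42   → row D = row B − 1·row C = (42, −1, 4)   [check: −1·350 + 4·98 = 42]
  56 = 1·42 + 14   → row E = row C − 1·row D = (14, 2, −7)   [check: 2·350 − 7·98 = 14]
  42 = 3·14 + 0   → remainder 0, stop. gcd = 14 (last nonzero row E).
So gcd(98, 350) = 14, with Bézout identity 2·350 − 7·98 = 14. Containment (⊇): the Bézout identity exhibits 14 as an element of (98, 350), giving (14) ⊆ (98, 350). Containment (⊆): since 14 | 98 and 14 | 350 (98 = 14·7, 350 = 14·25), every Z-linear combination of 98 and 350 is divisible by 14, so (98, 350) ⊆ (14). Therefore (98, 350) = (14), d = 14.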